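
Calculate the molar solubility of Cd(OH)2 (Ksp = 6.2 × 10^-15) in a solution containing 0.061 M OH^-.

1.7e-12 M

Cd(OH)2(s) ⇌ Cd^2+(aq) + 2 OH^-(aq)
Ksp = [Cd^2+][OH^-]^2
Let s = moles of Cd(OH)2 that dissolve per litre. [Cd^2+] = s, [OH^-] = 0.061 + 2s ≈ 0.061 (common-ion effect: OH^- is already 0.061 M).
Ksp ≈ s × (0.061)^2
s = 1.7 × 10^-12 M
Check: 2s = 3.3 × 10^-12 ≪ 0.061, so the approximation is valid.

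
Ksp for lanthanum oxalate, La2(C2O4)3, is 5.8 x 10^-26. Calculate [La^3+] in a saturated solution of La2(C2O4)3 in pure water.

La2(C2O4)3(s) <=> 2 La^3+(aq) + 3 C2O4^2-(aq)
Ksp = [La^3+]^2[C2O4^2-]^3
For each mole of La2(C2O4)3 that dissolves: [La^3+] = 2s, [C2O4^2-] = 3s.
So Ksp = (2s)^2 × (3s)^3 = 108s^5
s = (5.8 x 10^-26 / 108)^(1/5) = 3.52 × 10^-6 M
[La^3+] = 2s = 7.0 × 10^-6 M

[La^3+] ≈ 7.0 x 10^-6 M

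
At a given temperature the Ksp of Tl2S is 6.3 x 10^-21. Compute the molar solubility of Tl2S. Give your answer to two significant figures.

1.2e-7 M

Tl2S(s) ⇌ 2 Tl^+ + S^2-
Ksp = [Tl^+]^2[S^2-]
With molar solubility s: [Tl^+] = 2s, [S^2-] = s.
Ksp = (2s)^2s = 4s^3
s^3 = 6.3 x 10^-21 / 4, so s = 1.2 × 10^-7 M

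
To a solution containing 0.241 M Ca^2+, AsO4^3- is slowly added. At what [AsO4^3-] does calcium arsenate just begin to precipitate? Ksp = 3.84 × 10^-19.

[AsO4^3-] = 5.24 × 10^-9 M

Ca3(AsO4)2(s) ⇌ 3 Ca^2+ + 2 AsO4^3-
Ksp = [Ca^2+]^3[AsO4^3-]^2
Precipitation begins when Q = Ksp. With [Ca^2+] = 0.241 M:
3.84 × 10^-19 = (0.241)^3 × [AsO4^3-]^2
[AsO4^3-] = (3.84 × 10^-19 / 1.400 × 10^-2)^(1/2) = 5.24 × 10^-9 M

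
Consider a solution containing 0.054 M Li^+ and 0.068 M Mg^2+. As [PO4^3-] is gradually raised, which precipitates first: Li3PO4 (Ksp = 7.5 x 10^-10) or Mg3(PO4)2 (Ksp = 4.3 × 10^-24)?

Each salt begins to precipitate when Q = Ksp, i.e. when [PO4^3-] reaches its threshold.
For Li3PO4: 7.5 x 10^-10 = (0.054)^3 × [PO4^3-]  ⇒  [PO4^3-] = 4.8 × 10^-6 M.
For Mg3(PO4)2: 4.3 × 10^-24 = (0.068)^3 × [PO4^3-]^2  ⇒  [PO4^3-] = 1.2 × 10^-10 M.
The salt with the lower threshold [PO4^3-] precipitates first: Mg3(PO4)2.

Mg3(PO4)2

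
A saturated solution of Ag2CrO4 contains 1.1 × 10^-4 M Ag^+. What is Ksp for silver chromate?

Ag2CrO4(s) ⇌ 2 Ag^+(aq) + CrO4^2-(aq)
Stoichiometry gives [CrO4^2-] = (1/2)[Ag^+] = 5.50 x 10^-5 M.
Ksp = [Ag^+]^2[CrO4^2-]
Ksp = (1.1 x 10^-4)^2 × 5.50 x 10^-5 = 6.7 × 10^-13

6.7e-13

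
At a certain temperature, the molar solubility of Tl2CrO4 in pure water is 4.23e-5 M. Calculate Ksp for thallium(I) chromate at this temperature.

Tl2CrO4(s) ⇌ 2 Tl^+ + CrO4^2-
With molar solubility s: [Tl^+] = 2s, [CrO4^2-] = s.
Ksp = [Tl^+]^2[CrO4^2-]
Ksp = (2s)^2s = 4s^3
Ksp = 4 × (4.23 × 10^-5)^3 = 3.03 × 10^-13

Ksp = 3.03 x 10^-13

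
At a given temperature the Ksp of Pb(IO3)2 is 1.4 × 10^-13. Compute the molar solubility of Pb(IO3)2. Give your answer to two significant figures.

Pb(IO3)2(s) <=> Pb^2+ + 2 IO3^-
Ksp = [Pb^2+][IO3^-]^2
If s mol/L of Pb(IO3)2 dissolves, [Pb^2+] = s and [IO3^-] = 2s.
Substituting: Ksp = s(2s)^2 = 4s^3
Solving, s = (1.4 × 10^-13/4)^(1/3) = 3.3 × 10^-5 M

s ≈ 3.3 x 10^-5 M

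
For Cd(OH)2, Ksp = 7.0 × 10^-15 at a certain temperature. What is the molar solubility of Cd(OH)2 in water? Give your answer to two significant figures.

Cd(OH)2(s) <=> Cd^2+ + 2 OH^-
Ksp = [Cd^2+][OH^-]^2
Let s = molar solubility. Then [Cd^2+] = s and [OH^-] = 2s.
Substituting: Ksp = s(2s)^2 = 4s^3
Solving, s = (7.0 × 10^-15/4)^(1/3) = 1.2 x 10^-5 M

s ≈ 1.2e-5 M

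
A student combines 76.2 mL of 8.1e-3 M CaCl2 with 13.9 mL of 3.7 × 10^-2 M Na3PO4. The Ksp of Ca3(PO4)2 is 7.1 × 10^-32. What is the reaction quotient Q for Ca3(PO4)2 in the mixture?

Total volume = 76.2 + 13.9 = 90.1 mL.
[Ca^2+] = 8.1 × 10^-3 × (76.2/90.1) = 6.85 × 10^-3 M
[PO4^3-] = 3.7 × 10^-2 × (13.9/90.1) = 5.71 x 10^-3 M
Ca3(PO4)2(s) <=> 3 Ca^2+(aq) + 2 PO4^3-(aq), so Q = [Ca^2+]^3[PO4^3-]^2
Q = (6.85 × 10^-3)^3(5.71 x 10^-3)^2 = 1.0 × 10^-11
Q > Ksp, so Ca3(PO4)2 will precipitate.

1.0e-11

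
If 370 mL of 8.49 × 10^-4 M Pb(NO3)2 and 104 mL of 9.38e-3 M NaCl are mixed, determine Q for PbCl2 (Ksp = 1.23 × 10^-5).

Total volume = 370 + 104 = 474 mL.
[Pb^2+] = 8.49 x 10^-4 × (370/474) = 6.627 × 10^-4 M
[Cl^-] = 9.38 x 10^-3 × (104/474) = 2.058 x 10^-3 M
PbCl2(s) ⇌ Pb^2+(aq) + 2 Cl^-(aq), so Q = [Pb^2+][Cl^-]^2
Q = (6.627 x 10^-4)(2.058 × 10^-3)^2 = 2.81 x 10^-9
Q < Ksp, so no precipitate of PbCl2 forms.

Q ≈ 2.81 × 10^-9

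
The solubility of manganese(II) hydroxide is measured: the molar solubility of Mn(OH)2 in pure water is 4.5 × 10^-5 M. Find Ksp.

Ksp ≈ 3.6e-13

Mn(OH)2(s) ⇌ Mn^2+(aq) + 2 OH^-(aq)
With molar solubility s: [Mn^2+] = s, [OH^-] = 2s.
Ksp = [Mn^2+][OH^-]^2
Ksp = s(2s)^2 = 4s^3
Ksp = 4 × (4.5 x 10^-5)^3 = 3.6 x 10^-13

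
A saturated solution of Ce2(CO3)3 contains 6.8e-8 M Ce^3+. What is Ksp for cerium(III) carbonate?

Ce2(CO3)3(s) <=> 2 Ce^3+ + 3 CO3^2-
Stoichiometry gives [CO3^2-] = (3/2)[Ce^3+] = 1.02 x 10^-7 M.
Ksp = [Ce^3+]^2[CO3^2-]^3
Ksp = (6.8 × 10^-8)^2 × (1.02 x 10^-7)^3 = 4.9 × 10^-36

Ksp ≈ 4.9 × 10^-36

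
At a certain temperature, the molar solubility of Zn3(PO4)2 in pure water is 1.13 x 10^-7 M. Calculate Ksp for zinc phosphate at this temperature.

1.99 × 10^-33

Zn3(PO4)2(s) <=> 3 Zn^2+ + 2 PO4^3-
With molar solubility s: [Zn^2+] = 3s, [PO4^3-] = 2s.
Ksp = [Zn^2+]^3[PO4^3-]^2
Substituting: Ksp = (3s)^3(2s)^2 = 108s^5
With s = 1.13 × 10^-7: Ksp = 1.99 x 10^-33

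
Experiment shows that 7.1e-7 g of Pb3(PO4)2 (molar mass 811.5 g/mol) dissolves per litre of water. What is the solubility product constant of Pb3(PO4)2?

Ksp ≈ 5.5 × 10^-44

Molar solubility s = (7.1 × 10^-7 g/L) / (811.5 g/mol) = 8.75 × 10^-10 M.
Pb3(PO4)2(s) ⇌ 3 Pb^2+ + 2 PO4^3-
For each mole of Pb3(PO4)2 that dissolves: [Pb^2+] = 3s, [PO4^3-] = 2s.
Ksp = [Pb^2+]^3[PO4^3-]^2
Substituting: Ksp = (3s)^3(2s)^2 = 108s^5
Ksp = 108 × (8.75 x 10^-10)^5 = 5.5 × 10^-44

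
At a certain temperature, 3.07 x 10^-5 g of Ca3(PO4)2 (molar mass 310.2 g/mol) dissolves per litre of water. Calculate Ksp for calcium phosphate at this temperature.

Molar solubility s = (3.07 × 10^-5 g/L) / (310.2 g/mol) = 9.897 × 10^-8 M.
Ca3(PO4)2(s) <=> 3 Ca^2+ + 2 PO4^3-
For each mole of Ca3(PO4)2 that dissolves: [Ca^2+] = 3s, [PO4^3-] = 2s.
Ksp = [Ca^2+]^3[PO4^3-]^2
Substituting: Ksp = (3s)^3(2s)^2 = 108s^5
Ksp = 108 × (9.897 × 10^-8)^5 = 1.03 x 10^-33

Ksp = 1.03 × 10^-33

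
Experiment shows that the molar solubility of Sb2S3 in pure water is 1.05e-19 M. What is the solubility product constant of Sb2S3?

Ksp = 1.38e-93

Sb2S3(s) ⇌ 2 Sb^3+ + 3 S^2-
For each mole of Sb2S3 that dissolves: [Sb^3+] = 2s, [S^2-] = 3s.
Ksp = [Sb^3+]^2[S^2-]^3
Ksp = (2s)^2(3s)^3 = 108s^5
Ksp = 108 × (1.05 × 10^-19)^5 = 1.38 × 10^-93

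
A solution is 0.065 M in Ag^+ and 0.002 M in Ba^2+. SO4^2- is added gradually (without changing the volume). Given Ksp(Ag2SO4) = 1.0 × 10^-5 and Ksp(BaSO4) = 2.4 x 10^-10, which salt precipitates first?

Precipitation of each salt starts when its ion product equals its Ksp.
For Ag2SO4: 1.0 × 10^-5 = (0.065)^2 × [SO4^2-]  ⇒  [SO4^2-] = 2.4 x 10^-3 M.
For BaSO4: 2.4 x 10^-10 = 0.002 × [SO4^2-]  ⇒  [SO4^2-] = 1.2 × 10^-7 M.
The salt with the lower threshold [SO4^2-] precipitates first: BaSO4.

BaSO4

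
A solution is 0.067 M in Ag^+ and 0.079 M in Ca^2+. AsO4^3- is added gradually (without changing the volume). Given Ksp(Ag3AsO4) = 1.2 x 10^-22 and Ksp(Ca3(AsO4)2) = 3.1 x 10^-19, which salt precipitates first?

Ag3AsO4

Each salt begins to precipitate when Q = Ksp, i.e. when [AsO4^3-] reaches its threshold.
For Ag3AsO4: 1.2 x 10^-22 = (0.067)^3 × [AsO4^3-]  ⇒  [AsO4^3-] = 4.0 × 10^-19 M.
For Ca3(AsO4)2: 3.1 x 10^-19 = (0.079)^3 × [AsO4^3-]^2  ⇒  [AsO4^3-] = 2.5 × 10^-8 M.
The salt with the lower threshold [AsO4^3-] precipitates first: Ag3AsO4.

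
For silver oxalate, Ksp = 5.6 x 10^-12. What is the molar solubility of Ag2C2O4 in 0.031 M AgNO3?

s = 5.8e-9 M

Ag2C2O4(s) ⇌ 2 Ag^+ + C2O4^2-
Ksp = [Ag^+]^2[C2O4^2-]
If s mol/L dissolves here, [Ag^+] = 0.031 + 2s ≈ 0.031, [C2O4^2-] = s (common-ion effect: Ag^+ is already 0.031 M).
Ksp ≈ (0.031)^2 × s
s = 5.8 × 10^-9 M
Check: 2s = 1.2 × 10^-8 ≪ 0.031, so the approximation is valid.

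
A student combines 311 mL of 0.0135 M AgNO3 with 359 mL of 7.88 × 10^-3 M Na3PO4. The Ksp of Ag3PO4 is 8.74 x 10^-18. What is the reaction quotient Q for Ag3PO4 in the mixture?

Q ≈ 1.04 x 10^-9

Total volume = 311 + 359 = 670 mL.
[Ag^+] = 1.35 × 10^-2 × (311/670) = 6.266 × 10^-3 M
[PO4^3-] = 7.88 x 10^-3 × (359/670) = 4.222 x 10^-3 M
Ag3PO4(s) <=> 3 Ag^+(aq) + PO4^3-(aq), so Q = [Ag^+]^3[PO4^3-]
Q = (6.266 x 10^-3)^3(4.222 x 10^-3) = 1.04 x 10^-9
Q > Ksp, so Ag3PO4 will precipitate.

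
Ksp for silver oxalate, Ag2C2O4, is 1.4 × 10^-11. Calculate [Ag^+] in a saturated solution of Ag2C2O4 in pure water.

Ag2C2O4(s) <=> 2 Ag^+(aq) + C2O4^2-(aq)
Ksp = [Ag^+]^2[C2O4^2-]
For each mole of Ag2C2O4 that dissolves: [Ag^+] = 2s, [C2O4^2-] = s.
Ksp = (2s)^2s = 4s^3
s^3 = 1.4 × 10^-11 / 4, so s = 1.52 x 10^-4 M
[Ag^+] = 2s = 3.0 x 10^-4 M

[Ag^+] = 3.0 x 10^-4 M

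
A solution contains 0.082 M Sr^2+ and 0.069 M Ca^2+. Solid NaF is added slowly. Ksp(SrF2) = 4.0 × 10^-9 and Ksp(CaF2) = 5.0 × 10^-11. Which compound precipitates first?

Each salt begins to precipitate when Q = Ksp, i.e. when [F^-] reaches its threshold.
For SrF2: 4.0 × 10^-9 = 0.082 × [F^-]^2  ⇒  [F^-] = 2.2 x 10^-4 M.
For CaF2: 5.0 × 10^-11 = 0.069 × [F^-]^2  ⇒  [F^-] = 2.7 x 10^-5 M.
The salt with the lower threshold [F^-] precipitates first: CaF2.

CaF2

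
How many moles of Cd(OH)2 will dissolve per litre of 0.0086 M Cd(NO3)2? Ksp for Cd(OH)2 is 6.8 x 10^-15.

Cd(OH)2(s) ⇌ Cd^2+ + 2 OH^-
Ksp = [Cd^2+][OH^-]^2
Let s = moles of Cd(OH)2 that dissolve per litre. [Cd^2+] = 0.0086 + s ≈ 0.0086, [OH^-] = 2s (Ksp is small, so little additional dissolves).
Ksp ≈ 0.0086 × (2s)^2
s = 4.4 x 10^-7 M
Check: s = 4.4 × 10^-7 ≪ 0.0086, so the approximation is valid.

s = 4.4 x 10^-7 M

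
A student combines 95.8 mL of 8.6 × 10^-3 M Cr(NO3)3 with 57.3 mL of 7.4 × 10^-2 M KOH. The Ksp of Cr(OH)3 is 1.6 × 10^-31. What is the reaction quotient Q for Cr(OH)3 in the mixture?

Total volume = 95.8 + 57.3 = 153.1 mL.
[Cr^3+] = 8.6 × 10^-3 × (95.8/153.1) = 5.38 x 10^-3 M
[OH^-] = 7.4 x 10^-2 × (57.3/153.1) = 2.77 × 10^-2 M
Cr(OH)3(s) ⇌ Cr^3+(aq) + 3 OH^-(aq), so Q = [Cr^3+][OH^-]^3
Q = (5.38 × 10^-3)(2.77 x 10^-2)^3 = 1.1 × 10^-7
Q > Ksp, so Cr(OH)3 will precipitate.

Q ≈ 1.1 x 10^-7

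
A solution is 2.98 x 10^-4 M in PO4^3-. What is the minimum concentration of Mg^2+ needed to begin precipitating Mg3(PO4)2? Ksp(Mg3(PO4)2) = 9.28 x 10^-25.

Mg3(PO4)2(s) <=> 3 Mg^2+ + 2 PO4^3-
Ksp = [Mg^2+]^3[PO4^3-]^2
Precipitation begins when Q = Ksp. With [PO4^3-] = 2.98 x 10^-4 M:
9.28 x 10^-25 = (2.98 x 10^-4)^2 × [Mg^2+]^3
[Mg^2+] = (9.28 x 10^-25 / 8.880 × 10^-8)^(1/3) = 2.19 x 10^-6 M

[Mg^2+] = 2.19e-6 M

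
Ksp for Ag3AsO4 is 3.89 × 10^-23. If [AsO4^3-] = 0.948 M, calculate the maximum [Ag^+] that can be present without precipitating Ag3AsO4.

Ag3AsO4(s) <=> 3 Ag^+(aq) + AsO4^3-(aq)
Ksp = [Ag^+]^3[AsO4^3-]
Precipitation begins when Q = Ksp. With [AsO4^3-] = 0.948 M:
3.89 × 10^-23 = (0.948) × [Ag^+]^3
[Ag^+] = (3.89 × 10^-23 / 9.48 × 10^-1)^(1/3) = 3.45 × 10^-8 M

[Ag^+] ≈ 3.45e-8 M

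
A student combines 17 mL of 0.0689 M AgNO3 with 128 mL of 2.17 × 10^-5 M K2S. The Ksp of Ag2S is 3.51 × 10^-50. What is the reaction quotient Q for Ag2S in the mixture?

1.25e-9

Total volume = 17 + 128 = 145 mL.
[Ag^+] = 6.89 × 10^-2 × (17/145) = 8.078 × 10^-3 M
[S^2-] = 2.17 × 10^-5 × (128/145) = 1.916 × 10^-5 M
Ag2S(s) <=> 2 Ag^+ + S^2-, so Q = [Ag^+]^2[S^2-]
Q = (8.078 × 10^-3)^2(1.916 × 10^-5) = 1.25 × 10^-9
Q > Ksp, so Ag2S will precipitate.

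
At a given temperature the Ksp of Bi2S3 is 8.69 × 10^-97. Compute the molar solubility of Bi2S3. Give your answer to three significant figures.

Bi2S3(s) ⇌ 2 Bi^3+(aq) + 3 S^2-(aq)
Ksp = [Bi^3+]^2[S^2-]^3
With molar solubility s: [Bi^3+] = 2s, [S^2-] = 3s.
So Ksp = (2s)^2 × (3s)^3 = 108s^5
s^5 = 8.69 × 10^-97 / 108, so s = 2.41 x 10^-20 M

s = 2.41 × 10^-20 M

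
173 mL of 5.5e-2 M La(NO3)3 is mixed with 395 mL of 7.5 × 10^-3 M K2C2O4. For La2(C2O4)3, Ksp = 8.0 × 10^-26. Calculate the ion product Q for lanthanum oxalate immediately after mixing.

Total volume = 173 + 395 = 568 mL.
[La^3+] = 5.5 × 10^-2 × (173/568) = 1.68 × 10^-2 M
[C2O4^2-] = 7.5 x 10^-3 × (395/568) = 5.22 × 10^-3 M
La2(C2O4)3(s) <=> 2 La^3+(aq) + 3 C2O4^2-(aq), so Q = [La^3+]^2[C2O4^2-]^3
Q = (1.68 × 10^-2)^2(5.22 × 10^-3)^3 = 4.0 × 10^-11
Q > Ksp, so La2(C2O4)3 will precipitate.

Q = 4.0 × 10^-11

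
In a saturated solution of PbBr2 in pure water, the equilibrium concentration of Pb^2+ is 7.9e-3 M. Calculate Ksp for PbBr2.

2.0e-6

PbBr2(s) ⇌ Pb^2+ + 2 Br^-
Stoichiometry gives [Br^-] = (2/1)[Pb^2+] = 1.58 × 10^-2 M.
Ksp = [Pb^2+][Br^-]^2
Ksp = 7.9 × 10^-3 × (1.58 × 10^-2)^2 = 2.0 × 10^-6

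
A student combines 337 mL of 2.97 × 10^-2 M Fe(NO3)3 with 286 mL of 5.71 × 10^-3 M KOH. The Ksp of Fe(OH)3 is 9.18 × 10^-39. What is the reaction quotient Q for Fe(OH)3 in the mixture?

2.89 × 10^-10

Total volume = 337 + 286 = 623 mL.
[Fe^3+] = 2.97 × 10^-2 × (337/623) = 1.607 x 10^-2 M
[OH^-] = 5.71 x 10^-3 × (286/623) = 2.621 x 10^-3 M
Fe(OH)3(s) ⇌ Fe^3+ + 3 OH^-, so Q = [Fe^3+][OH^-]^3
Q = (1.607 x 10^-2)(2.621 x 10^-3)^3 = 2.89 x 10^-10
Q > Ksp, so Fe(OH)3 will precipitate.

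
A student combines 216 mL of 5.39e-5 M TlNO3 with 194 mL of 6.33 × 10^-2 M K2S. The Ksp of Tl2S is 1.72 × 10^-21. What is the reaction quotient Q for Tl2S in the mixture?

Total volume = 216 + 194 = 410 mL.
[Tl^+] = 5.39 × 10^-5 × (216/410) = 2.840 × 10^-5 M
[S^2-] = 6.33 x 10^-2 × (194/410) = 2.995 × 10^-2 M
Tl2S(s) ⇌ 2 Tl^+ + S^2-, so Q = [Tl^+]^2[S^2-]
Q = (2.840 × 10^-5)^2(2.995 × 10^-2) = 2.42 x 10^-11
Q > Ksp, so Tl2S will precipitate.

Q = 2.42 × 10^-11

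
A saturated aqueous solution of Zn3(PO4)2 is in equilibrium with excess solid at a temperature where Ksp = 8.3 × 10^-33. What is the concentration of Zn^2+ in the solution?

[Zn^2+] = 4.5 × 10^-7 M

Zn3(PO4)2(s) ⇌ 3 Zn^2+ + 2 PO4^3-
Ksp = [Zn^2+]^3[PO4^3-]^2
With molar solubility s: [Zn^2+] = 3s, [PO4^3-] = 2s.
Ksp = (3s)^3(2s)^2 = 108s^5
s^5 = 8.3 × 10^-33 / 108, so s = 1.50 × 10^-7 M
[Zn^2+] = 3s = 4.5 × 10^-7 M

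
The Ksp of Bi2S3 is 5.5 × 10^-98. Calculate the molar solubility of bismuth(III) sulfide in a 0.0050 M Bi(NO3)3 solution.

Bi2S3(s) ⇌ 2 Bi^3+(aq) + 3 S^2-(aq)
Ksp = [Bi^3+]^2[S^2-]^3
Let s = moles of Bi2S3 that dissolve per litre. [Bi^3+] = 0.0050 + 2s ≈ 0.0050, [S^2-] = 3s (common-ion effect: Bi^3+ is already 0.0050 M).
Ksp ≈ (0.0050)^2 × (3s)^3
s = 4.3 × 10^-32 M
Check: 2s = 8.7 × 10^-32 ≪ 0.0050, so the approximation is valid.

4.3e-32 M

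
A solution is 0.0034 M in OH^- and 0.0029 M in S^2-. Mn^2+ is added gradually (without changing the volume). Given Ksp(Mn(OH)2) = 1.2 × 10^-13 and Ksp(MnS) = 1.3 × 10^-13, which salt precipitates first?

Each salt begins to precipitate when Q = Ksp, i.e. when [Mn^2+] reaches its threshold.
For Mn(OH)2: 1.2 × 10^-13 = (0.0034)^2 × [Mn^2+]  ⇒  [Mn^2+] = 1.0 x 10^-8 M.
For MnS: 1.3 × 10^-13 = 0.0029 × [Mn^2+]  ⇒  [Mn^2+] = 4.5 × 10^-11 M.
The salt with the lower threshold [Mn^2+] precipitates first: MnS.

MnS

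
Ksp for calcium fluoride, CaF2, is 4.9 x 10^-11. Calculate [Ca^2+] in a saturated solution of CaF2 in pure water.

[Ca^2+] = 2.3e-4 M

CaF2(s) <=> Ca^2+(aq) + 2 F^-(aq)
Ksp = [Ca^2+][F^-]^2
With molar solubility s: [Ca^2+] = s, [F^-] = 2s.
Ksp = s(2s)^2 = 4s^3
Solving, s = (4.9 x 10^-11/4)^(1/3) = 2.31 × 10^-4 M
[Ca^2+] = s = 2.3 × 10^-4 M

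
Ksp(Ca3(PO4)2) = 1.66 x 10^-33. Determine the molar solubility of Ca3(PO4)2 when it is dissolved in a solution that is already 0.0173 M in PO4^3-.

s ≈ 5.90 x 10^-11 M

Ca3(PO4)2(s) <=> 3 Ca^2+ + 2 PO4^3-
Ksp = [Ca^2+]^3[PO4^3-]^2
Let s = moles of Ca3(PO4)2 that dissolve per litre. [Ca^2+] = 3s, [PO4^3-] = 0.0173 + 2s ≈ 0.0173 (since the PO4^3- already present dominates).
Ksp ≈ (3s)^3 × (0.0173)^2
s = 5.90 × 10^-11 M
Check: 2s = 1.2 × 10^-10 ≪ 0.0173, so the approximation is valid.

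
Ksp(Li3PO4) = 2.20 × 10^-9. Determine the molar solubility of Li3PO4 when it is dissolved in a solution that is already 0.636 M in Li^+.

s = 8.55e-9 M

Li3PO4(s) <=> 3 Li^+ + PO4^3-
Ksp = [Li^+]^3[PO4^3-]
Let s be the molar solubility in this solution. [Li^+] = 0.636 + 3s ≈ 0.636, [PO4^3-] = s (common-ion effect: Li^+ is already 0.636 M).
Ksp ≈ (0.636)^3 × s
s = 8.55 × 10^-9 M
Check: 3s = 2.6 x 10^-8 ≪ 0.636, so the approximation is valid.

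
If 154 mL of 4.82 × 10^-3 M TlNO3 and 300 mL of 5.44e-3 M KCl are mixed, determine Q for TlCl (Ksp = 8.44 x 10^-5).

Total volume = 154 + 300 = 454 mL.
[Tl^+] = 4.82 × 10^-3 × (154/454) = 1.635 × 10^-3 M
[Cl^-] = 5.44 × 10^-3 × (300/454) = 3.595 × 10^-3 M
TlCl(s) <=> Tl^+ + Cl^-, so Q = [Tl^+][Cl^-]
Q = (1.635 × 10^-3)(3.595 × 10^-3) = 5.88 × 10^-6
Q < Ksp, so no precipitate of TlCl forms.

Q ≈ 5.88e-6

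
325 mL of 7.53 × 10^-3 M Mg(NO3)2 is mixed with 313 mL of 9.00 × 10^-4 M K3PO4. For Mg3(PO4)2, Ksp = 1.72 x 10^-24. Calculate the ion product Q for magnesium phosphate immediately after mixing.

Total volume = 325 + 313 = 638 mL.
[Mg^2+] = 7.53 × 10^-3 × (325/638) = 3.836 x 10^-3 M
[PO4^3-] = 9.00 × 10^-4 × (313/638) = 4.415 × 10^-4 M
Mg3(PO4)2(s) <=> 3 Mg^2+(aq) + 2 PO4^3-(aq), so Q = [Mg^2+]^3[PO4^3-]^2
Q = (3.836 × 10^-3)^3(4.415 × 10^-4)^2 = 1.10 × 10^-14
Q > Ksp, so Mg3(PO4)2 will precipitate.

Q = 1.10e-14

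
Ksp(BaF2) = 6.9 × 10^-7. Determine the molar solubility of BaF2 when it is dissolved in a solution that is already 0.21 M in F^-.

BaF2(s) ⇌ Ba^2+ + 2 F^-
Ksp = [Ba^2+][F^-]^2
Let s be the molar solubility in this solution. [Ba^2+] = s, [F^-] = 0.21 + 2s ≈ 0.21 (since the F^- already present dominates).
Ksp ≈ s × (0.21)^2
s = 1.6 × 10^-5 M
Check: 2s = 3.1 x 10^-5 ≪ 0.21, so the approximation is valid.

s ≈ 1.6e-5 M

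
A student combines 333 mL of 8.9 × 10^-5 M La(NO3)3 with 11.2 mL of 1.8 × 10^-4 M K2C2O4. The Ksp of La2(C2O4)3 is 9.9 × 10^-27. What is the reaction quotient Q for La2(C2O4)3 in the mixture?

Total volume = 333 + 11.2 = 344.2 mL.
[La^3+] = 8.9 × 10^-5 × (333/344.2) = 8.61 × 10^-5 M
[C2O4^2-] = 1.8 × 10^-4 × (11.2/344.2) = 5.86 × 10^-6 M
La2(C2O4)3(s) ⇌ 2 La^3+(aq) + 3 C2O4^2-(aq), so Q = [La^3+]^2[C2O4^2-]^3
Q = (8.61 x 10^-5)^2(5.86 x 10^-6)^3 = 1.5 × 10^-24
Q > Ksp, so La2(C2O4)3 will precipitate.

Q = 1.5 × 10^-24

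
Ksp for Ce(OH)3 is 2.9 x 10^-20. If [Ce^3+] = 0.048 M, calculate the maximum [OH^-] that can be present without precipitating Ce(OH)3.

Ce(OH)3(s) <=> Ce^3+ + 3 OH^-
Ksp = [Ce^3+][OH^-]^3
Precipitation begins when Q = Ksp. With [Ce^3+] = 0.048 M:
2.9 x 10^-20 = (0.048) × [OH^-]^3
[OH^-] = (2.9 x 10^-20 / 4.8 × 10^-2)^(1/3) = 8.5 × 10^-7 M

[OH^-] ≈ 8.5 × 10^-7 M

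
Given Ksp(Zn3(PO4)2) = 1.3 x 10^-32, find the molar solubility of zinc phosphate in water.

Zn3(PO4)2(s) ⇌ 3 Zn^2+ + 2 PO4^3-
Ksp = [Zn^2+]^3[PO4^3-]^2
If s mol/L of Zn3(PO4)2 dissolves, [Zn^2+] = 3s and [PO4^3-] = 2s.
So Ksp = (3s)^3 × (2s)^2 = 108s^5
s = (1.3 x 10^-32 / 108)^(1/5) = 1.6 × 10^-7 M

s ≈ 1.6e-7 M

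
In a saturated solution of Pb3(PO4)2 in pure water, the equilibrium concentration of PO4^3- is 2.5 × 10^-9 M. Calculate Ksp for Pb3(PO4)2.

3.3 × 10^-43

Pb3(PO4)2(s) <=> 3 Pb^2+ + 2 PO4^3-
Stoichiometry gives [Pb^2+] = (3/2)[PO4^3-] = 3.75 × 10^-9 M.
Ksp = [Pb^2+]^3[PO4^3-]^2
Ksp = (3.75 × 10^-9)^3 × (2.5 × 10^-9)^2 = 3.3 x 10^-43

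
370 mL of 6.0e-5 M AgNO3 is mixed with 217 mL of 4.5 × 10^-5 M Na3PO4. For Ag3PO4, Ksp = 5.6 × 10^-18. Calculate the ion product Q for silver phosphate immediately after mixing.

Total volume = 370 + 217 = 587 mL.
[Ag^+] = 6.0 × 10^-5 × (370/587) = 3.78 × 10^-5 M
[PO4^3-] = 4.5 × 10^-5 × (217/587) = 1.66 × 10^-5 M
Ag3PO4(s) <=> 3 Ag^+(aq) + PO4^3-(aq), so Q = [Ag^+]^3[PO4^3-]
Q = (3.78 × 10^-5)^3(1.66 × 10^-5) = 9.0 × 10^-19
Q < Ksp, so no precipitate of Ag3PO4 forms.

Q = 9.0 × 10^-19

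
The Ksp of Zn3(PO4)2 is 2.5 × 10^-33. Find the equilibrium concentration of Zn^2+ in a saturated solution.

[Zn^2+] ≈ 3.5e-7 M

Zn3(PO4)2(s) ⇌ 3 Zn^2+ + 2 PO4^3-
Ksp = [Zn^2+]^3[PO4^3-]^2
Let s = molar solubility. Then [Zn^2+] = 3s and [PO4^3-] = 2s.
Ksp = (3s)^3(2s)^2 = 108s^5
Solving, s = (2.5 × 10^-33/108)^(1/5) = 1.18 × 10^-7 M
[Zn^2+] = 3s = 3.5 × 10^-7 M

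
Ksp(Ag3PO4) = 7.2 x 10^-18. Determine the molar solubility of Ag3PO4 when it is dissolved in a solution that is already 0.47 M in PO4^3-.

8.3e-7 M

Ag3PO4(s) ⇌ 3 Ag^+(aq) + PO4^3-(aq)
Ksp = [Ag^+]^3[PO4^3-]
Let s be the molar solubility in this solution. [Ag^+] = 3s, [PO4^3-] = 0.47 + s ≈ 0.47 (since the PO4^3- already present dominates).
Ksp ≈ (3s)^3 × 0.47
s = 8.3 × 10^-7 M
Check: s = 8.3 × 10^-7 ≪ 0.47, so the approximation is valid.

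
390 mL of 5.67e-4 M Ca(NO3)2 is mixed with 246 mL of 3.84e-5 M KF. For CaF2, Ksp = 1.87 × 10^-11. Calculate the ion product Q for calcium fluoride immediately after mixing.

Total volume = 390 + 246 = 636 mL.
[Ca^2+] = 5.67 × 10^-4 × (390/636) = 3.477 × 10^-4 M
[F^-] = 3.84 × 10^-5 × (246/636) = 1.485 x 10^-5 M
CaF2(s) ⇌ Ca^2+(aq) + 2 F^-(aq), so Q = [Ca^2+][F^-]^2
Q = (3.477 x 10^-4)(1.485 × 10^-5)^2 = 7.67 x 10^-14
Q < Ksp, so no precipitate of CaF2 forms.

Q = 7.67 × 10^-14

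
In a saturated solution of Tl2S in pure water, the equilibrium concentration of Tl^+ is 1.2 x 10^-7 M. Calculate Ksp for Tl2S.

Ksp = 8.6e-22

Tl2S(s) ⇌ 2 Tl^+(aq) + S^2-(aq)
Stoichiometry gives [S^2-] = (1/2)[Tl^+] = 6.00 x 10^-8 M.
Ksp = [Tl^+]^2[S^2-]
Ksp = (1.2 x 10^-7)^2 × 6.00 × 10^-8 = 8.6 × 10^-22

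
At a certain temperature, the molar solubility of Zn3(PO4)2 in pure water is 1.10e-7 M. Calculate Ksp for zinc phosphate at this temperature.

1.74 x 10^-33

Zn3(PO4)2(s) <=> 3 Zn^2+ + 2 PO4^3-
For each mole of Zn3(PO4)2 that dissolves: [Zn^2+] = 3s, [PO4^3-] = 2s.
Ksp = [Zn^2+]^3[PO4^3-]^2
Ksp = (3s)^3(2s)^2 = 108s^5
With s = 1.10 × 10^-7: Ksp = 1.74 × 10^-33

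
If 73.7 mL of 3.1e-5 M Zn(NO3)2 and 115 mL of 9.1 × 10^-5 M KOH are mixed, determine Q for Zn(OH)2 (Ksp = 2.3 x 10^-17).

3.7 × 10^-14

Total volume = 73.7 + 115 = 188.7 mL.
[Zn^2+] = 3.1 x 10^-5 × (73.7/188.7) = 1.21 × 10^-5 M
[OH^-] = 9.1 × 10^-5 × (115/188.7) = 5.55 × 10^-5 M
Zn(OH)2(s) ⇌ Zn^2+(aq) + 2 OH^-(aq), so Q = [Zn^2+][OH^-]^2
Q = (1.21 × 10^-5)(5.55 × 10^-5)^2 = 3.7 x 10^-14
Q > Ksp, so Zn(OH)2 will precipitate.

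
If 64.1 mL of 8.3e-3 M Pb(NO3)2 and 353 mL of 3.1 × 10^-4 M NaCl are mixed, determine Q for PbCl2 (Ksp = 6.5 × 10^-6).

Total volume = 64.1 + 353 = 417.1 mL.
[Pb^2+] = 8.3 × 10^-3 × (64.1/417.1) = 1.28 × 10^-3 M
[Cl^-] = 3.1 × 10^-4 × (353/417.1) = 2.62 x 10^-4 M
PbCl2(s) ⇌ Pb^2+(aq) + 2 Cl^-(aq), so Q = [Pb^2+][Cl^-]^2
Q = (1.28 × 10^-3)(2.62 × 10^-4)^2 = 8.8 × 10^-11
Q < Ksp, so no precipitate of PbCl2 forms.

Q ≈ 8.8e-11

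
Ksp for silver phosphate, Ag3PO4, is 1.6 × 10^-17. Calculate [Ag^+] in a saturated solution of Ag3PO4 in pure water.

Ag3PO4(s) ⇌ 3 Ag^+ + PO4^3-
Ksp = [Ag^+]^3[PO4^3-]
For each mole of Ag3PO4 that dissolves: [Ag^+] = 3s, [PO4^3-] = s.
So Ksp = (3s)^3 × s = 27s^4
s = (1.6 × 10^-17 / 27)^(1/4) = 2.77 x 10^-5 M
[Ag^+] = 3s = 8.3 x 10^-5 M

[Ag^+] ≈ 8.3 × 10^-5 M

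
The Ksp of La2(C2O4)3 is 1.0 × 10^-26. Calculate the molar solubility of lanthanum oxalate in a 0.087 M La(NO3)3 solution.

La2(C2O4)3(s) <=> 2 La^3+(aq) + 3 C2O4^2-(aq)
Ksp = [La^3+]^2[C2O4^2-]^3
If s mol/L dissolves here, [La^3+] = 0.087 + 2s ≈ 0.087, [C2O4^2-] = 3s (common-ion effect: La^3+ is already 0.087 M).
Ksp ≈ (0.087)^2 × (3s)^3
s = 3.7 × 10^-9 M
Check: 2s = 7.3 × 10^-9 ≪ 0.087, so the approximation is valid.

3.7 x 10^-9 M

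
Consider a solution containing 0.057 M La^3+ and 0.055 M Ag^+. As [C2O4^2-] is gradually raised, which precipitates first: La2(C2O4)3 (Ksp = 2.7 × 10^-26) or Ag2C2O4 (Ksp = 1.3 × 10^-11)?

Ag2C2O4

Precipitation of each salt starts when its ion product equals its Ksp.
For La2(C2O4)3: 2.7 × 10^-26 = (0.057)^2 × [C2O4^2-]^3  ⇒  [C2O4^2-] = 2.0 x 10^-8 M.
For Ag2C2O4: 1.3 × 10^-11 = (0.055)^2 × [C2O4^2-]  ⇒  [C2O4^2-] = 4.3 × 10^-9 M.
The salt with the lower threshold [C2O4^2-] precipitates first: Ag2C2O4.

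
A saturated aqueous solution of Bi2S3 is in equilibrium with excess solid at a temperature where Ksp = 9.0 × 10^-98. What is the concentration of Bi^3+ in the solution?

[Bi^3+] ≈ 3.1 x 10^-20 M

Bi2S3(s) <=> 2 Bi^3+(aq) + 3 S^2-(aq)
Ksp = [Bi^3+]^2[S^2-]^3
If s mol/L of Bi2S3 dissolves, [Bi^3+] = 2s and [S^2-] = 3s.
Substituting: Ksp = (2s)^2(3s)^3 = 108s^5
s^5 = 9.0 × 10^-98 / 108, so s = 1.53 × 10^-20 M
[Bi^3+] = 2s = 3.1 x 10^-20 M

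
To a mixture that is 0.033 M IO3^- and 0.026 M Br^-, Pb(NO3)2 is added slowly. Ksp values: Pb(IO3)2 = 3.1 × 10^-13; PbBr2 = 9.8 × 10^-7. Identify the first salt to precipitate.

Precipitation of each salt starts when its ion product equals its Ksp.
For Pb(IO3)2: 3.1 × 10^-13 = (0.033)^2 × [Pb^2+]  ⇒  [Pb^2+] = 2.8 x 10^-10 M.
For PbBr2: 9.8 × 10^-7 = (0.026)^2 × [Pb^2+]  ⇒  [Pb^2+] = 1.4 x 10^-3 M.
The salt with the lower threshold [Pb^2+] precipitates first: Pb(IO3)2.

Pb(IO3)2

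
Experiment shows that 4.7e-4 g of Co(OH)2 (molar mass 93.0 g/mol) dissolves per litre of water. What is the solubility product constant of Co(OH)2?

5.2 × 10^-16

Molar solubility s = (4.7 × 10^-4 g/L) / (93.0 g/mol) = 5.05 × 10^-6 M.
Co(OH)2(s) ⇌ Co^2+(aq) + 2 OH^-(aq)
If s mol/L of Co(OH)2 dissolves, [Co^2+] = s and [OH^-] = 2s.
Ksp = [Co^2+][OH^-]^2
Substituting: Ksp = s(2s)^2 = 4s^3
With s = 5.05 x 10^-6: Ksp = 5.2 × 10^-16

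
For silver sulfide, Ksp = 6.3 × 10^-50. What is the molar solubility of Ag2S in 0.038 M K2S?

Ag2S(s) ⇌ 2 Ag^+(aq) + S^2-(aq)
Ksp = [Ag^+]^2[S^2-]
Let s = moles of Ag2S that dissolve per litre. [Ag^+] = 2s, [S^2-] = 0.038 + s ≈ 0.038 (common-ion effect: S^2- is already 0.038 M).
Ksp ≈ (2s)^2 × 0.038
s = 6.4 × 10^-25 M
Check: s = 6.4 × 10^-25 ≪ 0.038, so the approximation is valid.

6.4 x 10^-25 M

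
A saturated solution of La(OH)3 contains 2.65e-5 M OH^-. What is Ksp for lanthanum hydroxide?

La(OH)3(s) ⇌ La^3+ + 3 OH^-
Stoichiometry gives [La^3+] = (1/3)[OH^-] = 8.833 x 10^-6 M.
Ksp = [La^3+][OH^-]^3
Ksp = 8.833 x 10^-6 × (2.65 x 10^-5)^3 = 1.64 x 10^-19

Ksp ≈ 1.64e-19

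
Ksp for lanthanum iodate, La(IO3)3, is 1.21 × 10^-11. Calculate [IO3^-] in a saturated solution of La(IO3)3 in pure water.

La(IO3)3(s) ⇌ La^3+ + 3 IO3^-
Ksp = [La^3+][IO3^-]^3
Let s = molar solubility. Then [La^3+] = s and [IO3^-] = 3s.
Substituting: Ksp = s(3s)^3 = 27s^4
s = (1.21 × 10^-11 / 27)^(1/4) = 8.182 × 10^-4 M
[IO3^-] = 3s = 2.45 × 10^-3 M

[IO3^-] ≈ 2.45e-3 M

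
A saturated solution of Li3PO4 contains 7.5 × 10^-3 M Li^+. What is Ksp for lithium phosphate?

Ksp = 1.1 × 10^-9

Li3PO4(s) ⇌ 3 Li^+(aq) + PO4^3-(aq)
Stoichiometry gives [PO4^3-] = (1/3)[Li^+] = 2.50 × 10^-3 M.
Ksp = [Li^+]^3[PO4^3-]
Ksp = (7.5 × 10^-3)^3 × 2.50 × 10^-3 = 1.1 x 10^-9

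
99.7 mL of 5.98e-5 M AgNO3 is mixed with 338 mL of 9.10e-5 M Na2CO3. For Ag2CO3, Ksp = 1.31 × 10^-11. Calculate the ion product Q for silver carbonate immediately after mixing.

Total volume = 99.7 + 338 = 437.7 mL.
[Ag^+] = 5.98 × 10^-5 × (99.7/437.7) = 1.362 x 10^-5 M
[CO3^2-] = 9.10 × 10^-5 × (338/437.7) = 7.027 × 10^-5 M
Ag2CO3(s) <=> 2 Ag^+ + CO3^2-, so Q = [Ag^+]^2[CO3^2-]
Q = (1.362 × 10^-5)^2(7.027 × 10^-5) = 1.30 × 10^-14
Q < Ksp, so no precipitate of Ag2CO3 forms.

Q = 1.30 x 10^-14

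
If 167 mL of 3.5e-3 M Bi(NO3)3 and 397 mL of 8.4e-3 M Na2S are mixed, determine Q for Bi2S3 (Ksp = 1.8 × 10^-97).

Total volume = 167 + 397 = 564 mL.
[Bi^3+] = 3.5 × 10^-3 × (167/564) = 1.04 × 10^-3 M
[S^2-] = 8.4 x 10^-3 × (397/564) = 5.91 × 10^-3 M
Bi2S3(s) <=> 2 Bi^3+(aq) + 3 S^2-(aq), so Q = [Bi^3+]^2[S^2-]^3
Q = (1.04 × 10^-3)^2(5.91 x 10^-3)^3 = 2.2 x 10^-13
Q > Ksp, so Bi2S3 will precipitate.

Q ≈ 2.2 × 10^-13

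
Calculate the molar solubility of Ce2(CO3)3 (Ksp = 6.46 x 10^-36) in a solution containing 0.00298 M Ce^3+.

s ≈ 3.00e-11 M

Ce2(CO3)3(s) ⇌ 2 Ce^3+ + 3 CO3^2-
Ksp = [Ce^3+]^2[CO3^2-]^3
If s mol/L dissolves here, [Ce^3+] = 0.00298 + 2s ≈ 0.00298, [CO3^2-] = 3s (since the Ce^3+ already present dominates).
Ksp ≈ (0.00298)^2 × (3s)^3
s = 3.00 × 10^-11 M
Check: 2s = 6.0 x 10^-11 ≪ 0.00298, so the approximation is valid.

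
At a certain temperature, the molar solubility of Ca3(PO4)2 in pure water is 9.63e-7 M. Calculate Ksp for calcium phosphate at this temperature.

8.94 × 10^-29

Ca3(PO4)2(s) ⇌ 3 Ca^2+ + 2 PO4^3-
With molar solubility s: [Ca^2+] = 3s, [PO4^3-] = 2s.
Ksp = [Ca^2+]^3[PO4^3-]^2
So Ksp = (3s)^3 × (2s)^2 = 108s^5
Ksp = 108 × (9.63 x 10^-7)^5 = 8.94 x 10^-29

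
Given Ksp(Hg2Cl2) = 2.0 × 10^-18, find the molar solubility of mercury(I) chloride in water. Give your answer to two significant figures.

7.9 x 10^-7 M

Hg2Cl2(s) ⇌ Hg2^2+(aq) + 2 Cl^-(aq)
Ksp = [Hg2^2+][Cl^-]^2
Let s = molar solubility. Then [Hg2^2+] = s and [Cl^-] = 2s.
So Ksp = s × (2s)^2 = 4s^3
s = (2.0 × 10^-18 / 4)^(1/3) = 7.9 × 10^-7 M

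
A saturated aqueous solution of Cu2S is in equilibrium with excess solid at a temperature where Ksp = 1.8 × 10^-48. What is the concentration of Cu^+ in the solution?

[Cu^+] = 1.5e-16 M

Cu2S(s) ⇌ 2 Cu^+(aq) + S^2-(aq)
Ksp = [Cu^+]^2[S^2-]
If s mol/L of Cu2S dissolves, [Cu^+] = 2s and [S^2-] = s.
Ksp = (2s)^2s = 4s^3
s = (1.8 × 10^-48 / 4)^(1/3) = 7.66 × 10^-17 M
[Cu^+] = 2s = 1.5 × 10^-16 M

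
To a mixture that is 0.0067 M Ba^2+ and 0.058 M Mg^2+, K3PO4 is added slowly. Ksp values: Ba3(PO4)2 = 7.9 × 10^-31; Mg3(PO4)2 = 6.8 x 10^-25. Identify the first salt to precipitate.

Ba3(PO4)2

Each salt begins to precipitate when Q = Ksp, i.e. when [PO4^3-] reaches its threshold.
For Ba3(PO4)2: 7.9 × 10^-31 = (0.0067)^3 × [PO4^3-]^2  ⇒  [PO4^3-] = 1.6 x 10^-12 M.
For Mg3(PO4)2: 6.8 x 10^-25 = (0.058)^3 × [PO4^3-]^2  ⇒  [PO4^3-] = 5.9 x 10^-11 M.
The salt with the lower threshold [PO4^3-] precipitates first: Ba3(PO4)2.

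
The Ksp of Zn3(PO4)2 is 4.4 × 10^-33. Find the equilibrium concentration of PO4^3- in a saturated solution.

Zn3(PO4)2(s) <=> 3 Zn^2+(aq) + 2 PO4^3-(aq)
Ksp = [Zn^2+]^3[PO4^3-]^2
With molar solubility s: [Zn^2+] = 3s, [PO4^3-] = 2s.
So Ksp = (3s)^3 × (2s)^2 = 108s^5
Solving, s = (4.4 × 10^-33/108)^(1/5) = 1.32 × 10^-7 M
[PO4^3-] = 2s = 2.6 × 10^-7 M

[PO4^3-] = 2.6 × 10^-7 M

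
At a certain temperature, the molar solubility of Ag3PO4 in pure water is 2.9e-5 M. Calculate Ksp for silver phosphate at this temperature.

Ksp ≈ 1.9 × 10^-17

Ag3PO4(s) <=> 3 Ag^+ + PO4^3-
If s mol/L of Ag3PO4 dissolves, [Ag^+] = 3s and [PO4^3-] = s.
Ksp = [Ag^+]^3[PO4^3-]
Substituting: Ksp = (3s)^3s = 27s^4
With s = 2.9 x 10^-5: Ksp = 1.9 x 10^-17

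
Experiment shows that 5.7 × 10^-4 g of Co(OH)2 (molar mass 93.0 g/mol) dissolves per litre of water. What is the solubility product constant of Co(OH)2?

9.2 x 10^-16

Molar solubility s = (5.7 x 10^-4 g/L) / (93.0 g/mol) = 6.13 x 10^-6 M.
Co(OH)2(s) ⇌ Co^2+(aq) + 2 OH^-(aq)
For each mole of Co(OH)2 that dissolves: [Co^2+] = s, [OH^-] = 2s.
Ksp = [Co^2+][OH^-]^2
Ksp = s(2s)^2 = 4s^3
Ksp = 4 × (6.13 × 10^-6)^3 = 9.2 × 10^-16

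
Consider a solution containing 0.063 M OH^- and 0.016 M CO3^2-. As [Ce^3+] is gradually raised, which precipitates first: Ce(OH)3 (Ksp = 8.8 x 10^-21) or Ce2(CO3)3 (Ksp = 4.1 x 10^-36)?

Ce(OH)3

Each salt begins to precipitate when Q = Ksp, i.e. when [Ce^3+] reaches its threshold.
For Ce(OH)3: 8.8 x 10^-21 = (0.063)^3 × [Ce^3+]  ⇒  [Ce^3+] = 3.5 x 10^-17 M.
For Ce2(CO3)3: 4.1 x 10^-36 = (0.016)^3 × [Ce^3+]^2  ⇒  [Ce^3+] = 1.0 × 10^-15 M.
The salt with the lower threshold [Ce^3+] precipitates first: Ce(OH)3.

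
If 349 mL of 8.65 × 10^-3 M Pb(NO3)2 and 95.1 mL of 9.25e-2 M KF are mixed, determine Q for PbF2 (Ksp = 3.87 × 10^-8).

Q ≈ 2.67 x 10^-6

Total volume = 349 + 95.1 = 444.1 mL.
[Pb^2+] = 8.65 x 10^-3 × (349/444.1) = 6.798 × 10^-3 M
[F^-] = 9.25 × 10^-2 × (95.1/444.1) = 1.981 × 10^-2 M
PbF2(s) ⇌ Pb^2+(aq) + 2 F^-(aq), so Q = [Pb^2+][F^-]^2
Q = (6.798 × 10^-3)(1.981 × 10^-2)^2 = 2.67 × 10^-6
Q > Ksp, so PbF2 will precipitate.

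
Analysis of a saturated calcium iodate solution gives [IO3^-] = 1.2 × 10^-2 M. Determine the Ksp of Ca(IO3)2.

Ksp = 8.6 x 10^-7

Ca(IO3)2(s) ⇌ Ca^2+(aq) + 2 IO3^-(aq)
Stoichiometry gives [Ca^2+] = (1/2)[IO3^-] = 6.00 × 10^-3 M.
Ksp = [Ca^2+][IO3^-]^2
Ksp = 6.00 × 10^-3 × (1.2 × 10^-2)^2 = 8.6 × 10^-7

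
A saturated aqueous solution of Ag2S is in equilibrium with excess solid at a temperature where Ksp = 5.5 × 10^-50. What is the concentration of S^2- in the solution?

Ag2S(s) ⇌ 2 Ag^+(aq) + S^2-(aq)
Ksp = [Ag^+]^2[S^2-]
With molar solubility s: [Ag^+] = 2s, [S^2-] = s.
Ksp = (2s)^2s = 4s^3
s = (5.5 × 10^-50 / 4)^(1/3) = 2.40 x 10^-17 M
[S^2-] = s = 2.4 × 10^-17 M

[S^2-] = 2.4e-17 M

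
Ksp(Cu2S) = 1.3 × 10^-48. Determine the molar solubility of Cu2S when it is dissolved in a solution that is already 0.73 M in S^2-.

s = 6.7e-25 M

Cu2S(s) <=> 2 Cu^+(aq) + S^2-(aq)
Ksp = [Cu^+]^2[S^2-]
Let s = moles of Cu2S that dissolve per litre. [Cu^+] = 2s, [S^2-] = 0.73 + s ≈ 0.73 (Ksp is small, so little additional dissolves).
Ksp ≈ (2s)^2 × 0.73
s = 6.7 × 10^-25 M
Check: s = 6.7 x 10^-25 ≪ 0.73, so the approximation is valid.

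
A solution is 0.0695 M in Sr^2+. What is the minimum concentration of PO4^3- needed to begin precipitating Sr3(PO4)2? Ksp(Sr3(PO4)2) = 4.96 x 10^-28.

[PO4^3-] ≈ 1.22e-12 M

Sr3(PO4)2(s) <=> 3 Sr^2+(aq) + 2 PO4^3-(aq)
Ksp = [Sr^2+]^3[PO4^3-]^2
Precipitation begins when Q = Ksp. With [Sr^2+] = 0.0695 M:
4.96 x 10^-28 = (0.0695)^3 × [PO4^3-]^2
[PO4^3-] = (4.96 x 10^-28 / 3.357 x 10^-4)^(1/2) = 1.22 x 10^-12 M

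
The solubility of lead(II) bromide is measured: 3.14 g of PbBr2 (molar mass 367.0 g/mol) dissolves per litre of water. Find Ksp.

Ksp ≈ 2.51 x 10^-6

Molar solubility s = (3.14 g/L) / (367.0 g/mol) = 8.556 x 10^-3 M.
PbBr2(s) ⇌ Pb^2+(aq) + 2 Br^-(aq)
For each mole of PbBr2 that dissolves: [Pb^2+] = s, [Br^-] = 2s.
Ksp = [Pb^2+][Br^-]^2
So Ksp = s × (2s)^2 = 4s^3
With s = 8.556 x 10^-3: Ksp = 2.51 × 10^-6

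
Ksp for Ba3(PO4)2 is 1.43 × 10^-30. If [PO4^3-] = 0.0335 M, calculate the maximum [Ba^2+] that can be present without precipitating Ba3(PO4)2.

[Ba^2+] = 1.08e-9 M

Ba3(PO4)2(s) ⇌ 3 Ba^2+ + 2 PO4^3-
Ksp = [Ba^2+]^3[PO4^3-]^2
Precipitation begins when Q = Ksp. With [PO4^3-] = 0.0335 M:
1.43 × 10^-30 = (0.0335)^2 × [Ba^2+]^3
[Ba^2+] = (1.43 × 10^-30 / 1.122 × 10^-3)^(1/3) = 1.08 × 10^-9 M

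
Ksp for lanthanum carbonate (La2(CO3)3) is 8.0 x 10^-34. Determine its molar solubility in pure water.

La2(CO3)3(s) ⇌ 2 La^3+ + 3 CO3^2-
Ksp = [La^3+]^2[CO3^2-]^3
Let s = molar solubility. Then [La^3+] = 2s and [CO3^2-] = 3s.
Substituting: Ksp = (2s)^2(3s)^3 = 108s^5
s^5 = 8.0 x 10^-34 / 108, so s = 9.4 × 10^-8 M

9.4e-8 M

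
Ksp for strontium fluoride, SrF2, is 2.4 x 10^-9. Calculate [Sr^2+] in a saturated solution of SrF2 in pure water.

SrF2(s) <=> Sr^2+(aq) + 2 F^-(aq)
Ksp = [Sr^2+][F^-]^2
With molar solubility s: [Sr^2+] = s, [F^-] = 2s.
Substituting: Ksp = s(2s)^2 = 4s^3
s^3 = 2.4 x 10^-9 / 4, so s = 8.43 × 10^-4 M
[Sr^2+] = s = 8.4 x 10^-4 M

8.4 × 10^-4 M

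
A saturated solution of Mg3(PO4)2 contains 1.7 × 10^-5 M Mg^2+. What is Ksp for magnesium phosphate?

Mg3(PO4)2(s) ⇌ 3 Mg^2+(aq) + 2 PO4^3-(aq)
Stoichiometry gives [PO4^3-] = (2/3)[Mg^2+] = 1.13 × 10^-5 M.
Ksp = [Mg^2+]^3[PO4^3-]^2
Ksp = (1.7 × 10^-5)^3 × (1.13 × 10^-5)^2 = 6.3 × 10^-25

6.3 × 10^-25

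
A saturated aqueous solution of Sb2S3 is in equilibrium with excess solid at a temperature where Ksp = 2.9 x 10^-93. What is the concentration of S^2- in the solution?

[S^2-] = 3.7 × 10^-19 M

Sb2S3(s) ⇌ 2 Sb^3+(aq) + 3 S^2-(aq)
Ksp = [Sb^3+]^2[S^2-]^3
For each mole of Sb2S3 that dissolves: [Sb^3+] = 2s, [S^2-] = 3s.
Substituting: Ksp = (2s)^2(3s)^3 = 108s^5
s = (2.9 x 10^-93 / 108)^(1/5) = 1.22 × 10^-19 M
[S^2-] = 3s = 3.7 × 10^-19 M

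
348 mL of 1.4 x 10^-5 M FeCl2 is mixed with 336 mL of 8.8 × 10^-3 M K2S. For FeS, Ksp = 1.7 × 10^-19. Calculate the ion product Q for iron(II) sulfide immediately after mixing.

Q = 3.1 x 10^-8

Total volume = 348 + 336 = 684 mL.
[Fe^2+] = 1.4 × 10^-5 × (348/684) = 7.12 × 10^-6 M
[S^2-] = 8.8 x 10^-3 × (336/684) = 4.32 x 10^-3 M
FeS(s) ⇌ Fe^2+ + S^2-, so Q = [Fe^2+][S^2-]
Q = (7.12 × 10^-6)(4.32 × 10^-3) = 3.1 x 10^-8
Q > Ksp, so FeS will precipitate.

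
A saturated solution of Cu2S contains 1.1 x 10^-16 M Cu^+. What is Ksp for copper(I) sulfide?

6.7 x 10^-49

Cu2S(s) ⇌ 2 Cu^+(aq) + S^2-(aq)
Stoichiometry gives [S^2-] = (1/2)[Cu^+] = 5.50 x 10^-17 M.
Ksp = [Cu^+]^2[S^2-]
Ksp = (1.1 × 10^-16)^2 × 5.50 x 10^-17 = 6.7 × 10^-49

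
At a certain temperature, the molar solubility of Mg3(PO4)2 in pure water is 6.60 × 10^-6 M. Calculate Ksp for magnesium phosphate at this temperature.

Mg3(PO4)2(s) ⇌ 3 Mg^2+(aq) + 2 PO4^3-(aq)
Let s = molar solubility. Then [Mg^2+] = 3s and [PO4^3-] = 2s.
Ksp = [Mg^2+]^3[PO4^3-]^2
Substituting: Ksp = (3s)^3(2s)^2 = 108s^5
With s = 6.60 × 10^-6: Ksp = 1.35 × 10^-24

Ksp ≈ 1.35 × 10^-24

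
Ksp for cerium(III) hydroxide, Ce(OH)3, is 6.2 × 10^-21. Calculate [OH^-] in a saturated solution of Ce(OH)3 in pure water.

1.2 x 10^-5 M

Ce(OH)3(s) ⇌ Ce^3+ + 3 OH^-
Ksp = [Ce^3+][OH^-]^3
For each mole of Ce(OH)3 that dissolves: [Ce^3+] = s, [OH^-] = 3s.
Ksp = s(3s)^3 = 27s^4
Solving, s = (6.2 × 10^-21/27)^(1/4) = 3.89 × 10^-6 M
[OH^-] = 3s = 1.2 × 10^-5 M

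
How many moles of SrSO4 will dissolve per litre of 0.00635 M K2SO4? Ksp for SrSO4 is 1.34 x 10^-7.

s ≈ 2.11 × 10^-5 M

SrSO4(s) ⇌ Sr^2+ + SO4^2-
Ksp = [Sr^2+][SO4^2-]
If s mol/L dissolves here, [Sr^2+] = s, [SO4^2-] = 0.00635 + s ≈ 0.00635 (since SO4^2- from K2SO4 dominates).
Ksp ≈ s × 0.00635
s = 2.11 × 10^-5 M
Check: s = 2.1 × 10^-5 ≪ 0.00635, so the approximation is valid.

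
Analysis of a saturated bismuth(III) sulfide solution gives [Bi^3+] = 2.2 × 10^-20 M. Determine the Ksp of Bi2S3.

Ksp ≈ 1.7 x 10^-98

Bi2S3(s) ⇌ 2 Bi^3+(aq) + 3 S^2-(aq)
Stoichiometry gives [S^2-] = (3/2)[Bi^3+] = 3.30 × 10^-20 M.
Ksp = [Bi^3+]^2[S^2-]^3
Ksp = (2.2 × 10^-20)^2 × (3.30 x 10^-20)^3 = 1.7 × 10^-98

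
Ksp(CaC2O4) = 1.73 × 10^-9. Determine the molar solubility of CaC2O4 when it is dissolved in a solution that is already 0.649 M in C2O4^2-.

CaC2O4(s) ⇌ Ca^2+ + C2O4^2-
Ksp = [Ca^2+][C2O4^2-]
Let s = moles of CaC2O4 that dissolve per litre. [Ca^2+] = s, [C2O4^2-] = 0.649 + s ≈ 0.649 (since the C2O4^2- already present dominates).
Ksp ≈ s × 0.649
s = 2.67 x 10^-9 M
Check: s = 2.7 x 10^-9 ≪ 0.649, so the approximation is valid.

s = 2.67 × 10^-9 M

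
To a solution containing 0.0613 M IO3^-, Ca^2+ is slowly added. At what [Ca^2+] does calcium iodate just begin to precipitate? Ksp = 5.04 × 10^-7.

[Ca^2+] ≈ 1.34 x 10^-4 M

Ca(IO3)2(s) <=> Ca^2+ + 2 IO3^-
Ksp = [Ca^2+][IO3^-]^2
Precipitation begins when Q = Ksp. With [IO3^-] = 0.0613 M:
5.04 × 10^-7 = (0.0613)^2 × [Ca^2+]
[Ca^2+] = (5.04 × 10^-7 / 3.758 x 10^-3) = 1.34 × 10^-4 M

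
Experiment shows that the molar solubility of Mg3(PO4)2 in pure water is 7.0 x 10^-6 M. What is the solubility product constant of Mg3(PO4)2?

Mg3(PO4)2(s) ⇌ 3 Mg^2+(aq) + 2 PO4^3-(aq)
For each mole of Mg3(PO4)2 that dissolves: [Mg^2+] = 3s, [PO4^3-] = 2s.
Ksp = [Mg^2+]^3[PO4^3-]^2
Substituting: Ksp = (3s)^3(2s)^2 = 108s^5
Ksp = 108 × (7.0 × 10^-6)^5 = 1.8 × 10^-24

1.8 x 10^-24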